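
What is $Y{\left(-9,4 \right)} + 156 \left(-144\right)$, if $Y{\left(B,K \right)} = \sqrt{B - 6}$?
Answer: $-22464 + i \sqrt{15} \approx -22464.0 + 3.873 i$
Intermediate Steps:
$Y{\left(B,K \right)} = \sqrt{-6 + B}$
$Y{\left(-9,4 \right)} + 156 \left(-144\right) = \sqrt{-6 - 9} + 156 \left(-144\right) = \sqrt{-15} - 22464 = i \sqrt{15} - 22464 = -22464 + i \sqrt{15}$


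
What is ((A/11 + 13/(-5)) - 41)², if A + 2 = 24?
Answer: 43264/25 ≈ 1730.6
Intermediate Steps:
A = 22 (A = -2 + 24 = 22)
((A/11 + 13/(-5)) - 41)² = ((22/11 + 13/(-5)) - 41)² = ((22*(1/11) + 13*(-⅕)) - 41)² = ((2 - 13/5) - 41)² = (-⅗ - 41)² = (-208/5)² = 43264/25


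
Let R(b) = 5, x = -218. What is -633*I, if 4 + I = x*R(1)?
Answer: 692502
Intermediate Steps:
I = -1094 (I = -4 - 218*5 = -4 - 1090 = -1094)
-633*I = -633*(-1094) = 692502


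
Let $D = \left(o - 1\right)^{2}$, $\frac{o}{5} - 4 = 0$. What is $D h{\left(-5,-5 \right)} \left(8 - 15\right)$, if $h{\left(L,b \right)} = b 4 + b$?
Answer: $63175$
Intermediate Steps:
$o = 20$ ($o = 20 + 5 \cdot 0 = 20 + 0 = 20$)
$h{\left(L,b \right)} = 5 b$ ($h{\left(L,b \right)} = 4 b + b = 5 b$)
$D = 361$ ($D = \left(20 - 1\right)^{2} = 19^{2} = 361$)
$D h{\left(-5,-5 \right)} \left(8 - 15\right) = 361 \cdot 5 \left(-5\right) \left(8 - 15\right) = 361 \left(-25\right) \left(-7\right) = \left(-9025\right) \left(-7\right) = 63175$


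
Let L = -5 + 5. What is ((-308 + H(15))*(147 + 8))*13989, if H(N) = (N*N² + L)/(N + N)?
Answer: -847803345/2 ≈ -4.2390e+8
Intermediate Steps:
L = 0
H(N) = N²/2 (H(N) = (N*N² + 0)/(N + N) = (N³ + 0)/((2*N)) = N³*(1/(2*N)) = N²/2)
((-308 + H(15))*(147 + 8))*13989 = ((-308 + (½)*15²)*(147 + 8))*13989 = ((-308 + (½)*225)*155)*13989 = ((-308 + 225/2)*155)*13989 = -391/2*155*13989 = -60605/2*13989 = -847803345/2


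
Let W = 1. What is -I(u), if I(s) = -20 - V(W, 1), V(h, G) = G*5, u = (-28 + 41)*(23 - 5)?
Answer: 25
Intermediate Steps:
u = 234 (u = 13*18 = 234)
V(h, G) = 5*G
I(s) = -25 (I(s) = -20 - 5 = -25)
-I(u) = -1*(-25) = 25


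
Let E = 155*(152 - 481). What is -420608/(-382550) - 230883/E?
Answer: 1568188523/278687675 ≈ 5.6270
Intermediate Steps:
E = -50995 (E = 155*(-329) = -50995)
-420608/(-382550) - 230883/E = -420608/(-382550) - 230883/(-50995) = -420608*(-1/382550) - 230883*(-1/50995) = 210304/191275 + 230883/50995 = 1568188523/278687675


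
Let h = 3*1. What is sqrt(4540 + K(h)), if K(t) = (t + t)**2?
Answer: 4*sqrt(286) ≈ 67.646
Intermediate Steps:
h = 3
K(t) = 4*t**2 (K(t) = (2*t)**2 = 4*t**2)
sqrt(4540 + K(h)) = sqrt(4540 + 4*3**2) = sqrt(4540 + 4*9) = sqrt(4540 + 36) = sqrt(4576) = 4*sqrt(286)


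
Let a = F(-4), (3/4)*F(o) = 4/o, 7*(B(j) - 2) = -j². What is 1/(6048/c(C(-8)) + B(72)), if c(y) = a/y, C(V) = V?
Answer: 7/248846 ≈ 2.8130e-5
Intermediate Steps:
B(j) = 2 - j²/7 (B(j) = 2 + (-j²)/7 = 2 - j²/7)
F(o) = 16/(3*o) (F(o) = 4*(4/o)/3 = 16/(3*o))
a = -4/3 (a = (16/3)/(-4) = (16/3)*(-¼) = -4/3 ≈ -1.3333)
c(y) = -4/(3*y)
1/(6048/c(C(-8)) + B(72)) = 1/(6048/((-4/3/(-8))) + (2 - ⅐*72²)) = 1/(6048/((-4/3*(-⅛))) + (2 - ⅐*5184)) = 1/(6048/(⅙) + (2 - 5184/7)) = 1/(6048*6 - 5170/7) = 1/(36288 - 5170/7) = 1/(248846/7) = 7/248846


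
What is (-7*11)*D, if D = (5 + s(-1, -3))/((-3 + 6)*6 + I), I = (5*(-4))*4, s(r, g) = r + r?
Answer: 231/62 ≈ 3.7258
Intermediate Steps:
s(r, g) = 2*r
I = -80 (I = -20*4 = -80)
D = -3/62 (D = (5 + 2*(-1))/((-3 + 6)*6 - 80) = (5 - 2)/(3*6 - 80) = 3/(18 - 80) = 3/(-62) = 3*(-1/62) = -3/62 ≈ -0.048387)
(-7*11)*D = -7*11*(-3/62) = -77*(-3/62) = 231/62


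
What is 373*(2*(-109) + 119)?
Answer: -36927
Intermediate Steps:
373*(2*(-109) + 119) = 373*(-218 + 119) = 373*(-99) = -36927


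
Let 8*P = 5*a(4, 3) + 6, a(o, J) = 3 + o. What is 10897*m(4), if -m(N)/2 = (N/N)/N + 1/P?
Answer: -795481/82 ≈ -9701.0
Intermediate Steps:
P = 41/8 (P = (5*(3 + 4) + 6)/8 = (5*7 + 6)/8 = (35 + 6)/8 = (⅛)*41 = 41/8 ≈ 5.1250)
m(N) = -16/41 - 2/N (m(N) = -2*((N/N)/N + 1/(41/8)) = -2*(1/N + 1*(8/41)) = -2*(1/N + 8/41) = -2*(8/41 + 1/N) = -16/41 - 2/N)
10897*m(4) = 10897*(-16/41 - 2/4) = 10897*(-16/41 - 2*¼) = 10897*(-16/41 - ½) = 10897*(-73/82) = -795481/82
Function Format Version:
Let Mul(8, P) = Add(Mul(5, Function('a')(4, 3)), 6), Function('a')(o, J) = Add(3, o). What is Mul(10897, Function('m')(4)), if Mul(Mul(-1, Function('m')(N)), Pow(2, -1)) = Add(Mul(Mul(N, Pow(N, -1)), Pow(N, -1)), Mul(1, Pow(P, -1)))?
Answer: Rational(-795481, 82) ≈ -9701.0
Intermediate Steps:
P = Rational(41, 8) (P = Mul(Rational(1, 8), Add(Mul(5, Add(3, 4)), 6)) = Mul(Rational(1, 8), Add(Mul(5, 7), 6)) = Mul(Rational(1, 8), Add(35, 6)) = Mul(Rational(1, 8), 41) = Rational(41, 8) ≈ 5.1250)
Function('m')(N) = Add(Rational(-16, 41), Mul(-2, Pow(N, -1))) (Function('m')(N) = Mul(-2, Add(Mul(Mul(N, Pow(N, -1)), Pow(N, -1)), Mul(1, Pow(Rational(41, 8), -1)))) = Mul(-2, Add(Mul(1, Pow(N, -1)), Mul(1, Rational(8, 41)))) = Mul(-2, Add(Pow(N, -1), Rational(8, 41))) = Mul(-2, Add(Rational(8, 41), Pow(N, -1))) = Add(Rational(-16, 41), Mul(-2, Pow(N, -1))))
Mul(10897, Function('m')(4)) = Mul(10897, Add(Rational(-16, 41), Mul(-2, Pow(4, -1)))) = Mul(10897, Add(Rational(-16, 41), Mul(-2, Rational(1, 4)))) = Mul(10897, Add(Rational(-16, 41), Rational(-1, 2))) = Mul(10897, Rational(-73, 82)) = Rational(-795481, 82)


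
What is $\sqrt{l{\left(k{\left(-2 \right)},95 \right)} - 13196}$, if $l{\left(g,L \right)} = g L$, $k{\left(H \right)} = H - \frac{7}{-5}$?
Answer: $i \sqrt{13253} \approx 115.12 i$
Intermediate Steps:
$k{\left(H \right)} = \frac{7}{5} + H$ ($k{\left(H \right)} = H - - \frac{7}{5} = H + \frac{7}{5} = \frac{7}{5} + H$)
$l{\left(g,L \right)} = L g$
$\sqrt{l{\left(k{\left(-2 \right)},95 \right)} - 13196} = \sqrt{95 \left(\frac{7}{5} - 2\right) - 13196} = \sqrt{95 \left(- \frac{3}{5}\right) - 13196} = \sqrt{-57 - 13196} = \sqrt{-13253} = i \sqrt{13253}$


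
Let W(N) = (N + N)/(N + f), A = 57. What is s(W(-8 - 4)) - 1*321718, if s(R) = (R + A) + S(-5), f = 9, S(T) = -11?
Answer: -321664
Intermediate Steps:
W(N) = 2*N/(9 + N) (W(N) = (N + N)/(N + 9) = (2*N)/(9 + N) = 2*N/(9 + N))
s(R) = 46 + R (s(R) = (R + 57) - 11 = (57 + R) - 11 = 46 + R)
s(W(-8 - 4)) - 1*321718 = (46 + 2*(-8 - 4)/(9 + (-8 - 4))) - 1*321718 = (46 + 2*(-12)/(9 - 12)) - 321718 = (46 + 2*(-12)/(-3)) - 321718 = (46 + 2*(-12)*(-⅓)) - 321718 = (46 + 8) - 321718 = 54 - 321718 = -321664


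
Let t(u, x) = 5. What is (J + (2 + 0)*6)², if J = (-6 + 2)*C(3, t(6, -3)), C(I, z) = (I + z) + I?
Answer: 1024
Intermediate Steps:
C(I, z) = z + 2*I
J = -44 (J = (-6 + 2)*(5 + 2*3) = -4*(5 + 6) = -4*11 = -44)
(J + (2 + 0)*6)² = (-44 + (2 + 0)*6)² = (-44 + 2*6)² = (-44 + 12)² = (-32)² = 1024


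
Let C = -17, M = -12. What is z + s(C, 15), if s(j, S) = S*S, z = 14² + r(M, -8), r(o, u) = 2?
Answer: 423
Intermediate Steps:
z = 198 (z = 14² + 2 = 196 + 2 = 198)
s(j, S) = S²
z + s(C, 15) = 198 + 15² = 198 + 225 = 423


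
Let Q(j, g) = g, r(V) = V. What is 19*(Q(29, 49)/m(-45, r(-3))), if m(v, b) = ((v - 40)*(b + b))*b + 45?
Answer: -931/1485 ≈ -0.62694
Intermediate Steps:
m(v, b) = 45 + 2*b²*(-40 + v) (m(v, b) = ((-40 + v)*(2*b))*b + 45 = (2*b*(-40 + v))*b + 45 = 2*b²*(-40 + v) + 45 = 45 + 2*b²*(-40 + v))
19*(Q(29, 49)/m(-45, r(-3))) = 19*(49/(45 - 80*(-3)² + 2*(-45)*(-3)²)) = 19*(49/(45 - 80*9 + 2*(-45)*9)) = 19*(49/(45 - 720 - 810)) = 19*(49/(-1485)) = 19*(49*(-1/1485)) = 19*(-49/1485) = -931/1485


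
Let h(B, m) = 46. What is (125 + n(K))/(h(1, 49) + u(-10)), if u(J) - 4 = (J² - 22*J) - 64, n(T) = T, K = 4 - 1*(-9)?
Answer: 23/51 ≈ 0.45098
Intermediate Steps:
K = 13 (K = 4 + 9 = 13)
u(J) = -60 + J² - 22*J (u(J) = 4 + ((J² - 22*J) - 64) = 4 + (-64 + J² - 22*J) = -60 + J² - 22*J)
(125 + n(K))/(h(1, 49) + u(-10)) = (125 + 13)/(46 + (-60 + (-10)² - 22*(-10))) = 138/(46 + (-60 + 100 + 220)) = 138/(46 + 260) = 138/306 = 138*(1/306) = 23/51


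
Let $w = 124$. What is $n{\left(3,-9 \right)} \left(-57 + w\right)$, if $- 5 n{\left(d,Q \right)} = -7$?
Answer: $\frac{469}{5} \approx 93.8$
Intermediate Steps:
$n{\left(d,Q \right)} = \frac{7}{5}$ ($n{\left(d,Q \right)} = \left(- \frac{1}{5}\right) \left(-7\right) = \frac{7}{5}$)
$n{\left(3,-9 \right)} \left(-57 + w\right) = \frac{7 \left(-57 + 124\right)}{5} = \frac{7}{5} \cdot 67 = \frac{469}{5}$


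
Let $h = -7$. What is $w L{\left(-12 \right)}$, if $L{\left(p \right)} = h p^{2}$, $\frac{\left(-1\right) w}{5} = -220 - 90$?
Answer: $-1562400$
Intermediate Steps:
$w = 1550$ ($w = - 5 \left(-220 - 90\right) = \left(-5\right) \left(-310\right) = 1550$)
$L{\left(p \right)} = - 7 p^{2}$
$w L{\left(-12 \right)} = 1550 \left(- 7 \left(-12\right)^{2}\right) = 1550 \left(\left(-7\right) 144\right) = 1550 \left(-1008\right) = -1562400$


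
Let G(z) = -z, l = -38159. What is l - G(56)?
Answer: -38103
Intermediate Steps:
l - G(56) = -38159 - (-1)*56 = -38159 - 1*(-56) = -38159 + 56 = -38103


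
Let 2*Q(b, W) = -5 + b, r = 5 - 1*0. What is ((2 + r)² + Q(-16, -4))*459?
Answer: 35343/2 ≈ 17672.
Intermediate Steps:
r = 5 (r = 5 + 0 = 5)
Q(b, W) = -5/2 + b/2 (Q(b, W) = (-5 + b)/2 = -5/2 + b/2)
((2 + r)² + Q(-16, -4))*459 = ((2 + 5)² + (-5/2 + (½)*(-16)))*459 = (7² + (-5/2 - 8))*459 = (49 - 21/2)*459 = (77/2)*459 = 35343/2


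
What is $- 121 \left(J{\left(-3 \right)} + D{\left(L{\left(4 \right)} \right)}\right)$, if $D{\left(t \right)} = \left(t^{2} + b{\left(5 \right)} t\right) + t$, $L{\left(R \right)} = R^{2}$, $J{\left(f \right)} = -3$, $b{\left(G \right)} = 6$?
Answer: $-44165$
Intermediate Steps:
$D{\left(t \right)} = t^{2} + 7 t$ ($D{\left(t \right)} = \left(t^{2} + 6 t\right) + t = t^{2} + 7 t$)
$- 121 \left(J{\left(-3 \right)} + D{\left(L{\left(4 \right)} \right)}\right) = - 121 \left(-3 + 4^{2} \left(7 + 4^{2}\right)\right) = - 121 \left(-3 + 16 \left(7 + 16\right)\right) = - 121 \left(-3 + 16 \cdot 23\right) = - 121 \left(-3 + 368\right) = \left(-121\right) 365 = -44165$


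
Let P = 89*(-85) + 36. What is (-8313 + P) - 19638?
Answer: -35480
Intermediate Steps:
P = -7529 (P = -7565 + 36 = -7529)
(-8313 + P) - 19638 = (-8313 - 7529) - 19638 = -15842 - 19638 = -35480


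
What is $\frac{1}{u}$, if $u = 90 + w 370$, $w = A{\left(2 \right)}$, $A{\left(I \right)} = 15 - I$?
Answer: $\frac{1}{4900} \approx 0.00020408$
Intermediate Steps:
$w = 13$ ($w = 15 - 2 = 13$)
$u = 4900$ ($u = 90 + 13 \cdot 370 = 90 + 4810 = 4900$)
$\frac{1}{u} = \frac{1}{4900}$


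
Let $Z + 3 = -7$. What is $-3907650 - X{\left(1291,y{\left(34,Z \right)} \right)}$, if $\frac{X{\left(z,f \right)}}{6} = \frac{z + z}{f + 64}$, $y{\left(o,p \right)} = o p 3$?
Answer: $- \frac{933924477}{239} \approx -3.9076 \cdot 10^{6}$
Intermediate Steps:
$Z = -10$ ($Z = -3 - 7 = -10$)
$y{\left(o,p \right)} = 3 o p$
$X{\left(z,f \right)} = \frac{12 z}{64 + f}$ ($X{\left(z,f \right)} = 6 \frac{z + z}{f + 64} = 6 \frac{2 z}{64 + f} = \frac{12 z}{64 + f}$)
$-3907650 - X{\left(1291,y{\left(34,Z \right)} \right)} = -3907650 - 12 \cdot 1291 \frac{1}{64 + 3 \cdot 34 \left(-10\right)} = -3907650 - 12 \cdot 1291 \frac{1}{64 - 1020} = -3907650 - 12 \cdot 1291 \frac{1}{-956} = -3907650 - 12 \cdot 1291 \left(- \frac{1}{956}\right) = -3907650 - - \frac{3873}{239} = -3907650 + \frac{3873}{239} = - \frac{933924477}{239}$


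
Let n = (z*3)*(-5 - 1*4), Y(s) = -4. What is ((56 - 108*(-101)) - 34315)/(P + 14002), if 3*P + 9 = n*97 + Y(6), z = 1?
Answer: -70053/39374 ≈ -1.7792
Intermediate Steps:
n = -27 (n = (1*3)*(-5 - 1*4) = 3*(-5 - 4) = 3*(-9) = -27)
P = -2632/3 (P = -3 + (-27*97 - 4)/3 = -3 + (-2619 - 4)/3 = -3 + (⅓)*(-2623) = -3 - 2623/3 = -2632/3 ≈ -877.33)
((56 - 108*(-101)) - 34315)/(P + 14002) = ((56 - 108*(-101)) - 34315)/(-2632/3 + 14002) = ((56 + 10908) - 34315)/(39374/3) = (10964 - 34315)*(3/39374) = -23351*3/39374 = -70053/39374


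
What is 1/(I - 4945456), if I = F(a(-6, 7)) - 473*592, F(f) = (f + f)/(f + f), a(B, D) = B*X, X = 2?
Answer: -1/5225471 ≈ -1.9137e-7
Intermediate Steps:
a(B, D) = 2*B (a(B, D) = B*2 = 2*B)
F(f) = 1 (F(f) = (2*f)/((2*f)) = (2*f)*(1/(2*f)) = 1)
I = -280015 (I = 1 - 473*592 = 1 - 280016 = -280015)
1/(I - 4945456) = 1/(-280015 - 4945456) = 1/(-5225471) = -1/5225471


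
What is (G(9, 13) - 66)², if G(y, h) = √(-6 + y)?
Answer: (66 - √3)² ≈ 4130.4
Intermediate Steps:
(G(9, 13) - 66)² = (√(-6 + 9) - 66)² = (√3 - 66)² = (-66 + √3)²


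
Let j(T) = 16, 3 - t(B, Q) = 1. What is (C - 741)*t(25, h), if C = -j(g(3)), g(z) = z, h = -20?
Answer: -1514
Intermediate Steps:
t(B, Q) = 2 (t(B, Q) = 3 - 1*1 = 3 - 1 = 2)
C = -16 (C = -1*16 = -16)
(C - 741)*t(25, h) = (-16 - 741)*2 = -757*2 = -1514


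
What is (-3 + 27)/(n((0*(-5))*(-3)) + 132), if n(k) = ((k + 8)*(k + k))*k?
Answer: 2/11 ≈ 0.18182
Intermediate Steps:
n(k) = 2*k**2*(8 + k) (n(k) = ((8 + k)*(2*k))*k = (2*k*(8 + k))*k = 2*k**2*(8 + k))
(-3 + 27)/(n((0*(-5))*(-3)) + 132) = (-3 + 27)/(2*((0*(-5))*(-3))**2*(8 + (0*(-5))*(-3)) + 132) = 24/(2*(0*(-3))**2*(8 + 0*(-3)) + 132) = 24/(2*0**2*(8 + 0) + 132) = 24/(2*0*8 + 132) = 24/(0 + 132) = 24/132 = 24*(1/132) = 2/11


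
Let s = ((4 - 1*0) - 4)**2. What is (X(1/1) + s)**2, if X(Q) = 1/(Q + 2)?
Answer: 1/9 ≈ 0.11111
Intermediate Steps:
X(Q) = 1/(2 + Q)
s = 0 (s = ((4 + 0) - 4)**2 = (4 - 4)**2 = 0**2 = 0)
(X(1/1) + s)**2 = (1/(2 + 1/1) + 0)**2 = (1/(2 + 1) + 0)**2 = (1/3 + 0)**2 = (1/3)**2 = 1/9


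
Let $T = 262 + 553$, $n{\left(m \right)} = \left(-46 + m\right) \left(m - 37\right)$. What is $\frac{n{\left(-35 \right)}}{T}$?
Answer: $\frac{5832}{815} \approx 7.1558$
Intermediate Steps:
$n{\left(m \right)} = \left(-46 + m\right) \left(-37 + m\right)$
$T = 815$
$\frac{n{\left(-35 \right)}}{T} = \frac{1702 + \left(-35\right)^{2} - -2905}{815} = \left(1702 + 1225 + 2905\right) \frac{1}{815} = 5832 \cdot \frac{1}{815} = \frac{5832}{815}$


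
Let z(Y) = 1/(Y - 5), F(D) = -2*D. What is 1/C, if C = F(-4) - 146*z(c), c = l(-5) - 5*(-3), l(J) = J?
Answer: -5/106 ≈ -0.047170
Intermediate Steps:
c = 10 (c = -5 - 5*(-3) = -5 + 15 = 10)
z(Y) = 1/(-5 + Y)
C = -106/5 (C = -2*(-4) - 146/(-5 + 10) = 8 - 146/5 = -106/5 ≈ -21.200)
1/C = 1/(-106/5) = -5/106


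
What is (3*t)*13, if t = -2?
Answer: -78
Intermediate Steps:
(3*t)*13 = (3*(-2))*13 = -6*13 = -78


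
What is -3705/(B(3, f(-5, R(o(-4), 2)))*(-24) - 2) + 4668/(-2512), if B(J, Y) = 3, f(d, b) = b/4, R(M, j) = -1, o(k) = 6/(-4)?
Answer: 1120191/23236 ≈ 48.209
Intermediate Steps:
o(k) = -3/2 (o(k) = 6*(-1/4) = -3/2)
f(d, b) = b/4 (f(d, b) = b*(1/4) = b/4)
-3705/(B(3, f(-5, R(o(-4), 2)))*(-24) - 2) + 4668/(-2512) = -3705/(3*(-24) - 2) + 4668/(-2512) = -3705/(-72 - 2) + 4668*(-1/2512) = -3705/(-74) - 1167/628 = -3705*(-1/74) - 1167/628 = 3705/74 - 1167/628 = 1120191/23236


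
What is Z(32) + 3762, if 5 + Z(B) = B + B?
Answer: 3821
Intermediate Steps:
Z(B) = -5 + 2*B (Z(B) = -5 + (B + B) = -5 + 2*B)
Z(32) + 3762 = (-5 + 2*32) + 3762 = (-5 + 64) + 3762 = 59 + 3762 = 3821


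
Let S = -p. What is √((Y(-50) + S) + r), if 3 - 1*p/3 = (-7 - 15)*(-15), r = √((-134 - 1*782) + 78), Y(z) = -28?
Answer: √(953 + I*√838) ≈ 30.874 + 0.4688*I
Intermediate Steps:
r = I*√838 (r = √((-134 - 782) + 78) = √(-916 + 78) = √(-838) = I*√838 ≈ 28.948*I)
p = -981 (p = 9 - 3*(-7 - 15)*(-15) = 9 - (-66)*(-15) = 9 - 3*330 = 9 - 990 = -981)
S = 981 (S = -1*(-981) = 981)
√((Y(-50) + S) + r) = √((-28 + 981) + I*√838) = √(953 + I*√838)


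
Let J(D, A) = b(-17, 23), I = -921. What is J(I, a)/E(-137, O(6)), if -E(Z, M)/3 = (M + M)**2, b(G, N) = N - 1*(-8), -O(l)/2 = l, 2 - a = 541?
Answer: -31/1728 ≈ -0.017940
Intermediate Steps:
a = -539 (a = 2 - 1*541 = 2 - 541 = -539)
O(l) = -2*l
b(G, N) = 8 + N (b(G, N) = N + 8 = 8 + N)
E(Z, M) = -12*M**2 (E(Z, M) = -3*(M + M)**2 = -3*4*M**2 = -12*M**2)
J(D, A) = 31 (J(D, A) = 8 + 23 = 31)
J(I, a)/E(-137, O(6)) = 31/((-12*(-2*6)**2)) = 31/((-12*(-12)**2)) = 31/((-12*144)) = 31/(-1728) = 31*(-1/1728) = -31/1728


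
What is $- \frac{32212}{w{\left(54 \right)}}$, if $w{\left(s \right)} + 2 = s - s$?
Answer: $16106$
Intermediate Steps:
$w{\left(s \right)} = -2$ ($w{\left(s \right)} = -2 + \left(s - s\right) = -2 + 0 = -2$)
$- \frac{32212}{w{\left(54 \right)}} = - \frac{32212}{-2} = \left(-32212\right) \left(- \frac{1}{2}\right) = 16106$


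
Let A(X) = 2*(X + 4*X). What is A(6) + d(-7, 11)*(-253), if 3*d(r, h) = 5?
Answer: -1085/3 ≈ -361.67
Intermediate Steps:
d(r, h) = 5/3 (d(r, h) = (1/3)*5 = 5/3)
A(X) = 10*X (A(X) = 2*(5*X) = 10*X)
A(6) + d(-7, 11)*(-253) = 10*6 + (5/3)*(-253) = 60 - 1265/3 = -1085/3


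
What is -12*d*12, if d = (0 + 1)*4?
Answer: -576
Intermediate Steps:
d = 4 (d = 1*4 = 4)
-12*d*12 = -12*4*12 = -48*12 = -576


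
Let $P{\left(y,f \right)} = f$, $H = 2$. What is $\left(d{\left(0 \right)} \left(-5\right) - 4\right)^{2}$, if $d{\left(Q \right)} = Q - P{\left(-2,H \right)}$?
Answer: $36$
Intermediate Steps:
$d{\left(Q \right)} = -2 + Q$ ($d{\left(Q \right)} = Q - 2 = -2 + Q$)
$\left(d{\left(0 \right)} \left(-5\right) - 4\right)^{2} = \left(\left(-2 + 0\right) \left(-5\right) - 4\right)^{2} = \left(\left(-2\right) \left(-5\right) - 4\right)^{2} = \left(10 - 4\right)^{2} = 6^{2} = 36$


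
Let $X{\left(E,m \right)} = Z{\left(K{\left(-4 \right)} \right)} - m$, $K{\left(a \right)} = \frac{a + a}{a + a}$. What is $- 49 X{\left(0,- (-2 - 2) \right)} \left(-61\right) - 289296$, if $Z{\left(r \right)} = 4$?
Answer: $-289296$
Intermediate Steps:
$K{\left(a \right)} = 1$ ($K{\left(a \right)} = \frac{2 a}{2 a} = 2 a \frac{1}{2 a} = 1$)
$X{\left(E,m \right)} = 4 - m$
$- 49 X{\left(0,- (-2 - 2) \right)} \left(-61\right) - 289296 = - 49 \left(4 - - (-2 - 2)\right) \left(-61\right) - 289296 = - 49 \left(4 - \left(-1\right) \left(-4\right)\right) \left(-61\right) - 289296 = - 49 \left(4 - 4\right) \left(-61\right) - 289296 = \left(-49\right) 0 \left(-61\right) - 289296 = 0 \left(-61\right) - 289296 = 0 - 289296 = -289296$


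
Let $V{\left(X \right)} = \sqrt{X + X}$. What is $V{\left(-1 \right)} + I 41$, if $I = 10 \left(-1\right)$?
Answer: $-410 + i \sqrt{2} \approx -410.0 + 1.4142 i$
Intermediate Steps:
$V{\left(X \right)} = \sqrt{2} \sqrt{X}$ ($V{\left(X \right)} = \sqrt{2 X} = \sqrt{2} \sqrt{X}$)
$I = -10$
$V{\left(-1 \right)} + I 41 = \sqrt{2} \sqrt{-1} - 410 = \sqrt{2} i - 410 = i \sqrt{2} - 410 = -410 + i \sqrt{2}$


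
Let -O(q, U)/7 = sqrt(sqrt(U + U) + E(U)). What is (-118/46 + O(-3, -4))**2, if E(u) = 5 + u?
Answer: (59 + 161*sqrt(1 + 2*I*sqrt(2)))**2/529 ≈ 106.37 + 174.51*I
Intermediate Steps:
O(q, U) = -7*sqrt(5 + U + sqrt(2)*sqrt(U)) (O(q, U) = -7*sqrt(sqrt(U + U) + (5 + U)) = -7*sqrt(sqrt(2*U) + (5 + U)) = -7*sqrt(sqrt(2)*sqrt(U) + (5 + U)) = -7*sqrt(5 + U + sqrt(2)*sqrt(U)))
(-118/46 + O(-3, -4))**2 = (-118/46 - 7*sqrt(5 - 4 + sqrt(2)*sqrt(-4)))**2 = (-118*1/46 - 7*sqrt(5 - 4 + sqrt(2)*(2*I)))**2 = (-59/23 - 7*sqrt(5 - 4 + 2*I*sqrt(2)))**2 = (-59/23 - 7*sqrt(1 + 2*I*sqrt(2)))**2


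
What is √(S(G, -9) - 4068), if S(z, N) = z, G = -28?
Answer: 64*I ≈ 64.0*I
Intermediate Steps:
√(S(G, -9) - 4068) = √(-28 - 4068) = √(-4096) = 64*I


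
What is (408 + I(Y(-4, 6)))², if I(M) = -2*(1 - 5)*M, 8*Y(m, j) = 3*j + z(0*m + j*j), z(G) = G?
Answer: 213444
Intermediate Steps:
Y(m, j) = j²/8 + 3*j/8 (Y(m, j) = (3*j + (0*m + j*j))/8 = (3*j + (0 + j²))/8 = (3*j + j²)/8 = (j² + 3*j)/8 = j²/8 + 3*j/8)
I(M) = 8*M (I(M) = -(-8)*M = 8*M)
(408 + I(Y(-4, 6)))² = (408 + 8*((⅛)*6*(3 + 6)))² = (408 + 8*((⅛)*6*9))² = (408 + 8*(27/4))² = (408 + 54)² = 462² = 213444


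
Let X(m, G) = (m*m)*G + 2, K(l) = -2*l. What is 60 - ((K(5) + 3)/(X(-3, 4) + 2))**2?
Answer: 95951/1600 ≈ 59.969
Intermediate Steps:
X(m, G) = 2 + G*m**2 (X(m, G) = m**2*G + 2 = G*m**2 + 2 = 2 + G*m**2)
60 - ((K(5) + 3)/(X(-3, 4) + 2))**2 = 60 - ((-2*5 + 3)/((2 + 4*(-3)**2) + 2))**2 = 60 - ((-10 + 3)/((2 + 4*9) + 2))**2 = 60 - (-7/((2 + 36) + 2))**2 = 60 - (-7/(38 + 2))**2 = 60 - (-7/40)**2 = 60 - 1*49/1600 = 60 - 49/1600 = 95951/1600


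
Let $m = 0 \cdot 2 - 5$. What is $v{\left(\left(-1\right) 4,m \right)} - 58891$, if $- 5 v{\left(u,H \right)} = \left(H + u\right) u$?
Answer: $- \frac{294491}{5} \approx -58898.0$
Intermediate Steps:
$m = -5$ ($m = 0 - 5 = -5$)
$v{\left(u,H \right)} = - \frac{u \left(H + u\right)}{5}$ ($v{\left(u,H \right)} = - \frac{\left(H + u\right) u}{5} = - \frac{u \left(H + u\right)}{5}$)
$v{\left(\left(-1\right) 4,m \right)} - 58891 = - \frac{\left(-1\right) 4 \left(-5 - 4\right)}{5} - 58891 = \left(- \frac{1}{5}\right) \left(-4\right) \left(-5 - 4\right) - 58891 = \left(- \frac{1}{5}\right) \left(-4\right) \left(-9\right) - 58891 = - \frac{36}{5} - 58891 = - \frac{294491}{5}$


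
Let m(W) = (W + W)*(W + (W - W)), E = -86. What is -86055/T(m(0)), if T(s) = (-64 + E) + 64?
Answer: 86055/86 ≈ 1000.6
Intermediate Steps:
m(W) = 2*W² (m(W) = (2*W)*(W + 0) = (2*W)*W = 2*W²)
T(s) = -86 (T(s) = (-64 - 86) + 64 = -150 + 64 = -86)
-86055/T(m(0)) = -86055/(-86) = -86055*(-1/86) = 86055/86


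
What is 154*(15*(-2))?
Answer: -4620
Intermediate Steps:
154*(15*(-2)) = 154*(-30) = -4620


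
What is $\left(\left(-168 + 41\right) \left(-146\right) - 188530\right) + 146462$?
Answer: $-23526$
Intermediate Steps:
$\left(\left(-168 + 41\right) \left(-146\right) - 188530\right) + 146462 = \left(\left(-127\right) \left(-146\right) - 188530\right) + 146462 = \left(18542 - 188530\right) + 146462 = -169988 + 146462 = -23526$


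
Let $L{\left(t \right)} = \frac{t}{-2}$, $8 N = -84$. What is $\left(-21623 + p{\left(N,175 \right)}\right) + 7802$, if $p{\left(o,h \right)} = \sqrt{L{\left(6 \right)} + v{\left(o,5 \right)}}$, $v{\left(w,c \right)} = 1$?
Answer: $-13821 + i \sqrt{2} \approx -13821.0 + 1.4142 i$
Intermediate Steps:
$N = - \frac{21}{2}$ ($N = \frac{1}{8} \left(-84\right) = - \frac{21}{2} \approx -10.5$)
$L{\left(t \right)} = - \frac{t}{2}$ ($L{\left(t \right)} = t \left(- \frac{1}{2}\right) = - \frac{t}{2}$)
$p{\left(o,h \right)} = i \sqrt{2}$ ($p{\left(o,h \right)} = \sqrt{\left(- \frac{1}{2}\right) 6 + 1} = \sqrt{-3 + 1} = \sqrt{-2} = i \sqrt{2}$)
$\left(-21623 + p{\left(N,175 \right)}\right) + 7802 = \left(-21623 + i \sqrt{2}\right) + 7802 = -13821 + i \sqrt{2}$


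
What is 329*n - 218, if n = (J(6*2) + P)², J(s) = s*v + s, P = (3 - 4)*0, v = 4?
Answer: 1184182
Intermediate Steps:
P = 0 (P = -1*0 = 0)
J(s) = 5*s (J(s) = s*4 + s = 4*s + s = 5*s)
n = 3600 (n = (5*(6*2) + 0)² = (5*12 + 0)² = (60 + 0)² = 60² = 3600)
329*n - 218 = 329*3600 - 218 = 1184400 - 218 = 1184182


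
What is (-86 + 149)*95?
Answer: 5985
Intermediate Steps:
(-86 + 149)*95 = 63*95 = 5985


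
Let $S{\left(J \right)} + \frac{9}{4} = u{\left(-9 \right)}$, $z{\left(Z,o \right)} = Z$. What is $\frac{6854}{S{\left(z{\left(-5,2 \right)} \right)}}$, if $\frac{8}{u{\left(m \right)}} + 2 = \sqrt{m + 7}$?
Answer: $- \frac{1617544}{1331} + \frac{438656 i \sqrt{2}}{1331} \approx -1215.3 + 466.08 i$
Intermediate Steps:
$u{\left(m \right)} = \frac{8}{-2 + \sqrt{7 + m}}$ ($u{\left(m \right)} = \frac{8}{-2 + \sqrt{m + 7}} = \frac{8}{-2 + \sqrt{7 + m}}$)
$S{\left(J \right)} = - \frac{9}{4} + \frac{8}{-2 + i \sqrt{2}}$ ($S{\left(J \right)} = - \frac{9}{4} + \frac{8}{-2 + \sqrt{7 - 9}} = - \frac{9}{4} + \frac{8}{-2 + \sqrt{-2}} = - \frac{9}{4} + \frac{8}{-2 + i \sqrt{2}}$)
$\frac{6854}{S{\left(z{\left(-5,2 \right)} \right)}} = \frac{6854}{- \frac{59}{12} - \frac{4 i \sqrt{2}}{3}}$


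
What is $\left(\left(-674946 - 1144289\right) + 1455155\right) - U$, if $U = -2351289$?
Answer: $1987209$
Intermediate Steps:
$\left(\left(-674946 - 1144289\right) + 1455155\right) - U = \left(\left(-674946 - 1144289\right) + 1455155\right) - -2351289 = \left(-1819235 + 1455155\right) + 2351289 = -364080 + 2351289 = 1987209$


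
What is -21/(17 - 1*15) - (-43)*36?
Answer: 3075/2 ≈ 1537.5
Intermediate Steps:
-21/(17 - 1*15) - (-43)*36 = -21/(17 - 15) - 43*(-36) = -21/2 + 1548 = 3075/2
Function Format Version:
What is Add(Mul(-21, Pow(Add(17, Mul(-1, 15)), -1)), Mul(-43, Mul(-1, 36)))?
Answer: Rational(3075, 2) ≈ 1537.5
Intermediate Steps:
Add(Mul(-21, Pow(Add(17, Mul(-1, 15)), -1)), Mul(-43, Mul(-1, 36))) = Add(Mul(-21, Pow(Add(17, -15), -1)), Mul(-43, -36)) = Add(Mul(-21, Pow(2, -1)), 1548) = Add(Mul(-21, Rational(1, 2)), 1548) = Add(Rational(-21, 2), 1548) = Rational(3075, 2)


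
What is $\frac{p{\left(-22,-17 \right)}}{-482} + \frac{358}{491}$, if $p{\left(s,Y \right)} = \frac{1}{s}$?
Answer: $\frac{3796723}{5206564} \approx 0.72922$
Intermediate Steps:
$\frac{p{\left(-22,-17 \right)}}{-482} + \frac{358}{491} = \frac{1}{\left(-22\right) \left(-482\right)} + \frac{358}{491} = \left(- \frac{1}{22}\right) \left(- \frac{1}{482}\right) + 358 \cdot \frac{1}{491} = \frac{1}{10604} + \frac{358}{491} = \frac{3796723}{5206564}$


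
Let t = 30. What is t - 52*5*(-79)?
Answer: 20570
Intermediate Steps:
t - 52*5*(-79) = 30 - 52*5*(-79) = 30 - 260*(-79) = 30 + 20540 = 20570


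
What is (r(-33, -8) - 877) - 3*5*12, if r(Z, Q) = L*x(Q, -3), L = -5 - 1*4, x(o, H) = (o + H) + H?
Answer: -931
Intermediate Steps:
x(o, H) = o + 2*H (x(o, H) = (H + o) + H = o + 2*H)
L = -9 (L = -5 - 4 = -9)
r(Z, Q) = 54 - 9*Q (r(Z, Q) = -9*(Q + 2*(-3)) = -9*(Q - 6) = -9*(-6 + Q) = 54 - 9*Q)
(r(-33, -8) - 877) - 3*5*12 = ((54 - 9*(-8)) - 877) - 3*5*12 = ((54 + 72) - 877) - 15*12 = (126 - 877) - 180 = -751 - 180 = -931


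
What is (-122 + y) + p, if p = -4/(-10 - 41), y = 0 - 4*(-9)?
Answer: -4382/51 ≈ -85.922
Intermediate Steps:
y = 36 (y = 0 + 36 = 36)
p = 4/51 (p = -4/(-51) = -1/51*(-4) = 4/51 ≈ 0.078431)
(-122 + y) + p = (-122 + 36) + 4/51 = -86 + 4/51 = -4382/51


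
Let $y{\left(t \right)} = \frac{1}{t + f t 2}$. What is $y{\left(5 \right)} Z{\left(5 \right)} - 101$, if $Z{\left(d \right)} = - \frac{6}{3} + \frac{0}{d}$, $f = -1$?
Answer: $- \frac{503}{5} \approx -100.6$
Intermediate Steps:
$y{\left(t \right)} = - \frac{1}{t}$ ($y{\left(t \right)} = \frac{1}{t - t 2} = \frac{1}{t - 2 t} = \frac{1}{\left(-1\right) t} = - \frac{1}{t}$)
$Z{\left(d \right)} = -2$ ($Z{\left(d \right)} = \left(-6\right) \frac{1}{3} + 0 = -2 + 0 = -2$)
$y{\left(5 \right)} Z{\left(5 \right)} - 101 = - \frac{1}{5} \left(-2\right) - 101 = \left(-1\right) \frac{1}{5} \left(-2\right) - 101 = \left(- \frac{1}{5}\right) \left(-2\right) - 101 = \frac{2}{5} - 101 = - \frac{503}{5}$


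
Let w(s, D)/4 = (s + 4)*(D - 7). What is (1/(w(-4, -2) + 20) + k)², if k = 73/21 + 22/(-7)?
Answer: 529/3600 ≈ 0.14694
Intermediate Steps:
w(s, D) = 4*(-7 + D)*(4 + s) (w(s, D) = 4*((s + 4)*(D - 7)) = 4*((4 + s)*(-7 + D)) = 4*((-7 + D)*(4 + s)) = 4*(-7 + D)*(4 + s))
k = ⅓ (k = 73*(1/21) + 22*(-⅐) = 73/21 - 22/7 = ⅓ ≈ 0.33333)
(1/(w(-4, -2) + 20) + k)² = (1/((-112 - 28*(-4) + 16*(-2) + 4*(-2)*(-4)) + 20) + ⅓)² = (1/((-112 + 112 - 32 + 32) + 20) + ⅓)² = (1/(0 + 20) + ⅓)² = (1/20 + ⅓)² = (23/60)² = 529/3600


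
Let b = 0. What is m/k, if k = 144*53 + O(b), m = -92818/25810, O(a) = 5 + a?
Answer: -46409/98555485 ≈ -0.00047089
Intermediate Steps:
m = -46409/12905 (m = -92818*1/25810 = -46409/12905 ≈ -3.5962)
k = 7637 (k = 144*53 + (5 + 0) = 7632 + 5 = 7637)
m/k = -46409/12905/7637 = -46409/12905*1/7637 = -46409/98555485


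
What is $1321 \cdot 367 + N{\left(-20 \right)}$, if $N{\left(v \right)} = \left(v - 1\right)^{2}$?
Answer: $485248$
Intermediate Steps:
$N{\left(v \right)} = \left(-1 + v\right)^{2}$
$1321 \cdot 367 + N{\left(-20 \right)} = 1321 \cdot 367 + \left(-1 - 20\right)^{2} = 484807 + \left(-21\right)^{2} = 484807 + 441 = 485248$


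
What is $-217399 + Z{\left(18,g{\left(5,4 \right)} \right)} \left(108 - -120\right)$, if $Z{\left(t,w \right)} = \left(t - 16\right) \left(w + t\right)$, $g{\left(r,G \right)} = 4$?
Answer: $-207367$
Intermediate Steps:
$Z{\left(t,w \right)} = \left(-16 + t\right) \left(t + w\right)$
$-217399 + Z{\left(18,g{\left(5,4 \right)} \right)} \left(108 - -120\right) = -217399 + \left(18^{2} - 288 - 64 + 18 \cdot 4\right) \left(108 - -120\right) = -217399 + \left(324 - 288 - 64 + 72\right) \left(108 + 120\right) = -217399 + 44 \cdot 228 = -217399 + 10032 = -207367$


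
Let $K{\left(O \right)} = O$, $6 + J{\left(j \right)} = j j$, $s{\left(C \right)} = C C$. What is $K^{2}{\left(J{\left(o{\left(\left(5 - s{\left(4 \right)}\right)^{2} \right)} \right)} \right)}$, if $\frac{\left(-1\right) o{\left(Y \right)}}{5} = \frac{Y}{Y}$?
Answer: $361$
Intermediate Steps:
$s{\left(C \right)} = C^{2}$
$o{\left(Y \right)} = -5$ ($o{\left(Y \right)} = - 5 \frac{Y}{Y} = \left(-5\right) 1 = -5$)
$J{\left(j \right)} = -6 + j^{2}$ ($J{\left(j \right)} = -6 + j j = -6 + j^{2}$)
$K^{2}{\left(J{\left(o{\left(\left(5 - s{\left(4 \right)}\right)^{2} \right)} \right)} \right)} = \left(-6 + \left(-5\right)^{2}\right)^{2} = \left(-6 + 25\right)^{2} = 19^{2} = 361$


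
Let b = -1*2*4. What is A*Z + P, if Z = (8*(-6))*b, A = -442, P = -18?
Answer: -169746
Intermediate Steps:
b = -8 (b = -2*4 = -8)
Z = 384 (Z = (8*(-6))*(-8) = -48*(-8) = 384)
A*Z + P = -442*384 - 18 = -169728 - 18 = -169746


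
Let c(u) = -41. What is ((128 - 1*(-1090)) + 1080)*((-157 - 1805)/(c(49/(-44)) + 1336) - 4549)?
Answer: -13541923266/1295 ≈ -1.0457e+7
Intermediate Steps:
((128 - 1*(-1090)) + 1080)*((-157 - 1805)/(c(49/(-44)) + 1336) - 4549) = ((128 - 1*(-1090)) + 1080)*((-157 - 1805)/(-41 + 1336) - 4549) = ((128 + 1090) + 1080)*(-1962/1295 - 4549) = (1218 + 1080)*(-1962*1/1295 - 4549) = 2298*(-1962/1295 - 4549) = 2298*(-5892917/1295) = -13541923266/1295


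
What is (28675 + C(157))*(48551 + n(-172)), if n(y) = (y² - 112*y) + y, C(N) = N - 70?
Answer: 2796442974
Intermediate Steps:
C(N) = -70 + N
n(y) = y² - 111*y
(28675 + C(157))*(48551 + n(-172)) = (28675 + (-70 + 157))*(48551 - 172*(-111 - 172)) = (28675 + 87)*(48551 - 172*(-283)) = 28762*(48551 + 48676) = 28762*97227 = 2796442974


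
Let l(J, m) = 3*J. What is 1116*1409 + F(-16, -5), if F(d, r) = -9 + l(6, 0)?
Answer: 1572453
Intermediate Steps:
F(d, r) = 9 (F(d, r) = -9 + 3*6 = -9 + 18 = 9)
1116*1409 + F(-16, -5) = 1116*1409 + 9 = 1572444 + 9 = 1572453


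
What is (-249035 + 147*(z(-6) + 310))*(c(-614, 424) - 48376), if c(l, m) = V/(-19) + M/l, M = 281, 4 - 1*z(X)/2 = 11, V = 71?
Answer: 6105151026133/614 ≈ 9.9432e+9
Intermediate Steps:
z(X) = -14 (z(X) = 8 - 2*11 = 8 - 22 = -14)
c(l, m) = -71/19 + 281/l (c(l, m) = 71/(-19) + 281/l = 71*(-1/19) + 281/l = -71/19 + 281/l)
(-249035 + 147*(z(-6) + 310))*(c(-614, 424) - 48376) = (-249035 + 147*(-14 + 310))*((-71/19 + 281/(-614)) - 48376) = (-249035 + 147*296)*((-71/19 + 281*(-1/614)) - 48376) = (-249035 + 43512)*((-71/19 - 281/614) - 48376) = -205523*(-48933/11666 - 48376) = -205523*(-564403349/11666) = 6105151026133/614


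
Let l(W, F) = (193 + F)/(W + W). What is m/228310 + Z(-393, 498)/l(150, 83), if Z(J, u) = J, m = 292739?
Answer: -2236412753/5251130 ≈ -425.89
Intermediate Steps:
l(W, F) = (193 + F)/(2*W) (l(W, F) = (193 + F)/((2*W)) = (193 + F)*(1/(2*W)) = (193 + F)/(2*W))
m/228310 + Z(-393, 498)/l(150, 83) = 292739/228310 - 393*300/(193 + 83) = 292739*(1/228310) - 393/((½)*(1/150)*276) = 292739/228310 - 393/23/25 = 292739/228310 - 393*25/23 = 292739/228310 - 9825/23 = -2236412753/5251130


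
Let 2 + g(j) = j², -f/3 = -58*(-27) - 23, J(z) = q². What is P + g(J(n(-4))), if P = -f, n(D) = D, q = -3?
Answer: 4708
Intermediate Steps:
J(z) = 9 (J(z) = (-3)² = 9)
f = -4629 (f = -3*(-58*(-27) - 23) = -3*(1566 - 23) = -3*1543 = -4629)
P = 4629 (P = -1*(-4629) = 4629)
g(j) = -2 + j²
P + g(J(n(-4))) = 4629 + (-2 + 9²) = 4629 + (-2 + 81) = 4629 + 79 = 4708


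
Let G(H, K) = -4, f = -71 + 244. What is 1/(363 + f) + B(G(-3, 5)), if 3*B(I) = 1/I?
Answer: -131/1608 ≈ -0.081468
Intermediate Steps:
f = 173
B(I) = 1/(3*I)
1/(363 + f) + B(G(-3, 5)) = 1/(363 + 173) + (1/3)/(-4) = 1/536 + (1/3)*(-1/4) = 1/536 - 1/12 = -131/1608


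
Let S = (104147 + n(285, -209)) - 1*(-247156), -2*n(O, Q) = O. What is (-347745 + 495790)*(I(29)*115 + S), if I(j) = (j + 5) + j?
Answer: 106120284495/2 ≈ 5.3060e+10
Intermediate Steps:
I(j) = 5 + 2*j (I(j) = (5 + j) + j = 5 + 2*j)
n(O, Q) = -O/2
S = 702321/2 (S = (104147 - 1/2*285) - 1*(-247156) = (104147 - 285/2) + 247156 = 208009/2 + 247156 = 702321/2 ≈ 3.5116e+5)
(-347745 + 495790)*(I(29)*115 + S) = (-347745 + 495790)*((5 + 2*29)*115 + 702321/2) = 148045*((5 + 58)*115 + 702321/2) = 148045*(63*115 + 702321/2) = 148045*(7245 + 702321/2) = 148045*(716811/2) = 106120284495/2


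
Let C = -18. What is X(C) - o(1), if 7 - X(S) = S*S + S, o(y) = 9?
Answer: -308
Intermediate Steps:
X(S) = 7 - S - S² (X(S) = 7 - (S*S + S) = 7 - (S² + S) = 7 - (S + S²) = 7 + (-S - S²) = 7 - S - S²)
X(C) - o(1) = (7 - 1*(-18) - 1*(-18)²) - 1*9 = (7 + 18 - 1*324) - 9 = (7 + 18 - 324) - 9 = -299 - 9 = -308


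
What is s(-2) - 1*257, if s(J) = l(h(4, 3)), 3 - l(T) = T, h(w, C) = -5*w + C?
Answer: -237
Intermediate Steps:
h(w, C) = C - 5*w
l(T) = 3 - T
s(J) = 20 (s(J) = 3 - (3 - 5*4) = 3 - (3 - 20) = 3 - 1*(-17) = 3 + 17 = 20)
s(-2) - 1*257 = 20 - 1*257 = 20 - 257 = -237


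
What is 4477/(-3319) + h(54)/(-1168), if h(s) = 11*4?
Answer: -1343793/969148 ≈ -1.3866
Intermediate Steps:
h(s) = 44
4477/(-3319) + h(54)/(-1168) = 4477/(-3319) + 44/(-1168) = 4477*(-1/3319) + 44*(-1/1168) = -4477/3319 - 11/292 = -1343793/969148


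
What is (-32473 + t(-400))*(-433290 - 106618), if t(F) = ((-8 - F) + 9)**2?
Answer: -69285313824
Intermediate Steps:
t(F) = (1 - F)**2
(-32473 + t(-400))*(-433290 - 106618) = (-32473 + (-1 - 400)**2)*(-433290 - 106618) = (-32473 + (-401)**2)*(-539908) = (-32473 + 160801)*(-539908) = 128328*(-539908) = -69285313824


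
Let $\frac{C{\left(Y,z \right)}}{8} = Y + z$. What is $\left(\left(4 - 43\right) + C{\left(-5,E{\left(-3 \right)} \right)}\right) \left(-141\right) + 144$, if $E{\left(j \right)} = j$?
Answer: $14667$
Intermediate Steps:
$C{\left(Y,z \right)} = 8 Y + 8 z$ ($C{\left(Y,z \right)} = 8 \left(Y + z\right) = 8 Y + 8 z$)
$\left(\left(4 - 43\right) + C{\left(-5,E{\left(-3 \right)} \right)}\right) \left(-141\right) + 144 = \left(\left(4 - 43\right) + \left(8 \left(-5\right) + 8 \left(-3\right)\right)\right) \left(-141\right) + 144 = \left(-39 - 64\right) \left(-141\right) + 144 = \left(-103\right) \left(-141\right) + 144 = 14523 + 144 = 14667$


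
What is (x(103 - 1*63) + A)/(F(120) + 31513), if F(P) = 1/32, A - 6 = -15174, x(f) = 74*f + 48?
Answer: -389120/1008417 ≈ -0.38587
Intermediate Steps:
x(f) = 48 + 74*f
A = -15168 (A = 6 - 15174 = -15168)
F(P) = 1/32
(x(103 - 1*63) + A)/(F(120) + 31513) = ((48 + 74*(103 - 1*63)) - 15168)/(1/32 + 31513) = ((48 + 74*(103 - 63)) - 15168)/(1008417/32) = ((48 + 74*40) - 15168)*(32/1008417) = ((48 + 2960) - 15168)*(32/1008417) = (3008 - 15168)*(32/1008417) = -12160*32/1008417 = -389120/1008417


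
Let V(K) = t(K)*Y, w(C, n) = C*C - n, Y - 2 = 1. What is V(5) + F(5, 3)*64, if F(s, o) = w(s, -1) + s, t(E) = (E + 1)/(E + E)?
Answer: 9929/5 ≈ 1985.8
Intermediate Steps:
t(E) = (1 + E)/(2*E) (t(E) = (1 + E)/((2*E)) = (1 + E)*(1/(2*E)) = (1 + E)/(2*E))
Y = 3 (Y = 2 + 1 = 3)
w(C, n) = C**2 - n
F(s, o) = 1 + s + s**2 (F(s, o) = (s**2 - 1*(-1)) + s = (s**2 + 1) + s = (1 + s**2) + s = 1 + s + s**2)
V(K) = 3*(1 + K)/(2*K) (V(K) = ((1 + K)/(2*K))*3 = 3*(1 + K)/(2*K))
V(5) + F(5, 3)*64 = (3/2)*(1 + 5)/5 + (1 + 5 + 5**2)*64 = (3/2)*(1/5)*6 + (1 + 5 + 25)*64 = 9/5 + 31*64 = 9/5 + 1984 = 9929/5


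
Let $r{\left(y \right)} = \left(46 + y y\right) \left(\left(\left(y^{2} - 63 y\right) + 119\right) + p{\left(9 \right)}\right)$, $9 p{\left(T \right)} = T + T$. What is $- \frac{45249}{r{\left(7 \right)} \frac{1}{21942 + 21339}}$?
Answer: $\frac{1958421969}{25745} \approx 76070.0$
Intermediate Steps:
$p{\left(T \right)} = \frac{2 T}{9}$ ($p{\left(T \right)} = \frac{T + T}{9} = \frac{2 T}{9}$)
$r{\left(y \right)} = \left(46 + y^{2}\right) \left(121 + y^{2} - 63 y\right)$ ($r{\left(y \right)} = \left(46 + y y\right) \left(\left(\left(y^{2} - 63 y\right) + 119\right) + \frac{2}{9} \cdot 9\right) = \left(46 + y^{2}\right) \left(\left(119 + y^{2} - 63 y\right) + 2\right) = \left(46 + y^{2}\right) \left(121 + y^{2} - 63 y\right)$)
$- \frac{45249}{r{\left(7 \right)} \frac{1}{21942 + 21339}} = - \frac{45249}{\left(5566 + 7^{4} - 20286 - 63 \cdot 7^{3} + 167 \cdot 7^{2}\right) \frac{1}{21942 + 21339}} = - \frac{45249}{\left(5566 + 2401 - 20286 - 21609 + 167 \cdot 49\right) \frac{1}{43281}} = - \frac{45249}{\left(5566 + 2401 - 20286 - 21609 + 8183\right) \frac{1}{43281}} = - \frac{45249}{\left(-25745\right) \frac{1}{43281}} = - \frac{45249}{- \frac{25745}{43281}} = \left(-45249\right) \left(- \frac{43281}{25745}\right) = \frac{1958421969}{25745}$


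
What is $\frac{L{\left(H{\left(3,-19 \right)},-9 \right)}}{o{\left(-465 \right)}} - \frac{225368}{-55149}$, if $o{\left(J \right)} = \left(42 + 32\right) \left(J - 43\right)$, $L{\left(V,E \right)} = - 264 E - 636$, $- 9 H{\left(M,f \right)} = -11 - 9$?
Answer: $\frac{2094018649}{518290302} \approx 4.0402$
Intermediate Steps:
$H{\left(M,f \right)} = \frac{20}{9}$ ($H{\left(M,f \right)} = - \frac{-11 - 9}{9} = \left(- \frac{1}{9}\right) \left(-20\right) = \frac{20}{9}$)
$L{\left(V,E \right)} = -636 - 264 E$
$o{\left(J \right)} = -3182 + 74 J$ ($o{\left(J \right)} = 74 \left(-43 + J\right) = -3182 + 74 J$)
$\frac{L{\left(H{\left(3,-19 \right)},-9 \right)}}{o{\left(-465 \right)}} - \frac{225368}{-55149} = \frac{-636 - -2376}{-3182 + 74 \left(-465\right)} - \frac{225368}{-55149} = \frac{-636 + 2376}{-3182 - 34410} - - \frac{225368}{55149} = \frac{1740}{-37592} + \frac{225368}{55149} = 1740 \left(- \frac{1}{37592}\right) + \frac{225368}{55149} = - \frac{435}{9398} + \frac{225368}{55149} = \frac{2094018649}{518290302}$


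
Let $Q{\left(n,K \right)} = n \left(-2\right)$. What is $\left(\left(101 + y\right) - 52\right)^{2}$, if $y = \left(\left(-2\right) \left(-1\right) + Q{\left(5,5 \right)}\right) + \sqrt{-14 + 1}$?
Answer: $\left(41 + i \sqrt{13}\right)^{2} \approx 1668.0 + 295.66 i$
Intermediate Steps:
$Q{\left(n,K \right)} = - 2 n$
$y = -8 + i \sqrt{13}$ ($y = \left(\left(-2\right) \left(-1\right) - 10\right) + \sqrt{-14 + 1} = \left(2 - 10\right) + \sqrt{-13} = -8 + i \sqrt{13} \approx -8.0 + 3.6056 i$)
$\left(\left(101 + y\right) - 52\right)^{2} = \left(\left(101 - \left(8 - i \sqrt{13}\right)\right) - 52\right)^{2} = \left(\left(93 + i \sqrt{13}\right) - 52\right)^{2} = \left(41 + i \sqrt{13}\right)^{2}$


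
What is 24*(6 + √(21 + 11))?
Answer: 144 + 96*√2 ≈ 279.76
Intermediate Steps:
24*(6 + √(21 + 11)) = 24*(6 + √32) = 24*(6 + 4*√2) = 144 + 96*√2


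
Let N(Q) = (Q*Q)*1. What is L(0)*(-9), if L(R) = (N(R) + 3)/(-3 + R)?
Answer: 9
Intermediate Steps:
N(Q) = Q² (N(Q) = Q²*1 = Q²)
L(R) = (3 + R²)/(-3 + R) (L(R) = (R² + 3)/(-3 + R) = (3 + R²)/(-3 + R))
L(0)*(-9) = ((3 + 0²)/(-3 + 0))*(-9) = ((3 + 0)/(-3))*(-9) = -⅓*3*(-9) = -1*(-9) = 9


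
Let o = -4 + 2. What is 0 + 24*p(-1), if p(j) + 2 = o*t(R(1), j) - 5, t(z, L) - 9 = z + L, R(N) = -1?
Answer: -504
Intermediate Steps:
t(z, L) = 9 + L + z (t(z, L) = 9 + (z + L) = 9 + (L + z) = 9 + L + z)
o = -2
p(j) = -23 - 2*j (p(j) = -2 + (-2*(9 + j - 1) - 5) = -2 + (-2*(8 + j) - 5) = -2 + ((-16 - 2*j) - 5) = -2 + (-21 - 2*j) = -23 - 2*j)
0 + 24*p(-1) = 0 + 24*(-23 - 2*(-1)) = 0 + 24*(-23 + 2) = 0 + 24*(-21) = 0 - 504 = -504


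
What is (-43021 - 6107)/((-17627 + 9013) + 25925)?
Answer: -49128/17311 ≈ -2.8380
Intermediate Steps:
(-43021 - 6107)/((-17627 + 9013) + 25925) = -49128/(-8614 + 25925) = -49128/17311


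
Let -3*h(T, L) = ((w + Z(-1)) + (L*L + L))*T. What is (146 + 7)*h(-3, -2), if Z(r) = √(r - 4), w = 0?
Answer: 306 + 153*I*√5 ≈ 306.0 + 342.12*I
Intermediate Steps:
Z(r) = √(-4 + r)
h(T, L) = -T*(L + L² + I*√5)/3 (h(T, L) = -((0 + √(-4 - 1)) + (L*L + L))*T/3 = -((0 + √(-5)) + (L² + L))*T/3 = -((0 + I*√5) + (L + L²))*T/3 = -(I*√5 + (L + L²))*T/3 = -(L + L² + I*√5)*T/3 = -T*(L + L² + I*√5)/3)
(146 + 7)*h(-3, -2) = (146 + 7)*(-⅓*(-3)*(-2 + (-2)² + I*√5)) = 153*(-⅓*(-3)*(-2 + 4 + I*√5)) = 153*(-⅓*(-3)*(2 + I*√5)) = 153*(2 + I*√5) = 306 + 153*I*√5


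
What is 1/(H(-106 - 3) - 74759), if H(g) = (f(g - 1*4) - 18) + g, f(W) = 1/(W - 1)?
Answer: -114/8537005 ≈ -1.3354e-5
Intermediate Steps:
f(W) = 1/(-1 + W)
H(g) = -18 + g + 1/(-5 + g) (H(g) = (1/(-1 + (g - 1*4)) - 18) + g = (1/(-1 + (g - 4)) - 18) + g = (1/(-1 + (-4 + g)) - 18) + g = (1/(-5 + g) - 18) + g = (-18 + 1/(-5 + g)) + g = -18 + g + 1/(-5 + g))
1/(H(-106 - 3) - 74759) = 1/((1 + (-18 + (-106 - 3))*(-5 + (-106 - 3)))/(-5 + (-106 - 3)) - 74759) = 1/((1 + (-18 - 109)*(-5 - 109))/(-5 - 109) - 74759) = 1/((1 - 127*(-114))/(-114) - 74759) = 1/(-(1 + 14478)/114 - 74759) = 1/(-1/114*14479 - 74759) = 1/(-14479/114 - 74759) = 1/(-8537005/114) = -114/8537005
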